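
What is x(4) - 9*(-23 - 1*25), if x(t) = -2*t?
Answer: 424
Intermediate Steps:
x(4) - 9*(-23 - 1*25) = -2*4 - 9*(-23 - 1*25) = -8 - 9*(-23 - 25) = -8 - 9*(-48) = -8 + 432 = 424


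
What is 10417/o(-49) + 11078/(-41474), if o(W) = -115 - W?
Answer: -19671173/124422 ≈ -158.10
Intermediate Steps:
10417/o(-49) + 11078/(-41474) = 10417/(-115 - 1*(-49)) + 11078/(-41474) = 10417/(-115 + 49) + 11078*(-1/41474) = 10417/(-66) - 5539/20737 = 10417*(-1/66) - 5539/20737 = -947/6 - 5539/20737 = -19671173/124422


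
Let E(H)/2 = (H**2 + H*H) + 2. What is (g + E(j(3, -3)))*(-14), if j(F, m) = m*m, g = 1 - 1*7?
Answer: -4508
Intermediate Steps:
g = -6 (g = 1 - 7 = -6)
j(F, m) = m**2
E(H) = 4 + 4*H**2 (E(H) = 2*((H**2 + H*H) + 2) = 2*((H**2 + H**2) + 2) = 2*(2*H**2 + 2) = 2*(2 + 2*H**2) = 4 + 4*H**2)
(g + E(j(3, -3)))*(-14) = (-6 + (4 + 4*((-3)**2)**2))*(-14) = (-6 + (4 + 4*9**2))*(-14) = (-6 + (4 + 4*81))*(-14) = (-6 + (4 + 324))*(-14) = (-6 + 328)*(-14) = 322*(-14) = -4508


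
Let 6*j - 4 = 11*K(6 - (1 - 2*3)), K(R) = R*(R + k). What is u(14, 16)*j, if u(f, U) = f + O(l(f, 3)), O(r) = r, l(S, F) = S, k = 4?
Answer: 25466/3 ≈ 8488.7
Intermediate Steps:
u(f, U) = 2*f (u(f, U) = f + f = 2*f)
K(R) = R*(4 + R) (K(R) = R*(R + 4) = R*(4 + R))
j = 1819/6 (j = 2/3 + (11*((6 - (1 - 2*3))*(4 + (6 - (1 - 2*3)))))/6 = 2/3 + (11*((6 - (1 - 6))*(4 + (6 - (1 - 6)))))/6 = 2/3 + (11*((6 - 1*(-5))*(4 + (6 - 1*(-5)))))/6 = 2/3 + (11*((6 + 5)*(4 + (6 + 5))))/6 = 2/3 + (11*(11*(4 + 11)))/6 = 2/3 + (11*(11*15))/6 = 2/3 + (11*165)/6 = 2/3 + (1/6)*1815 = 2/3 + 605/2 = 1819/6 ≈ 303.17)
u(14, 16)*j = (2*14)*(1819/6) = 28*(1819/6) = 25466/3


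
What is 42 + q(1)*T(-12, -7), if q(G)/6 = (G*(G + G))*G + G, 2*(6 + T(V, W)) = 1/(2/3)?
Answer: -105/2 ≈ -52.500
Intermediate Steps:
T(V, W) = -21/4 (T(V, W) = -6 + 1/(2*((2/3))) = -6 + 1/(2*((2*(⅓)))) = -6 + 1/(2*(⅔)) = -6 + (½)*(3/2) = -6 + ¾ = -21/4)
q(G) = 6*G + 12*G³ (q(G) = 6*((G*(G + G))*G + G) = 6*((G*(2*G))*G + G) = 6*((2*G²)*G + G) = 6*(2*G³ + G) = 6*(G + 2*G³) = 6*G + 12*G³)
42 + q(1)*T(-12, -7) = 42 + (6*1 + 12*1³)*(-21/4) = 42 + (6 + 12*1)*(-21/4) = 42 + (6 + 12)*(-21/4) = 42 + 18*(-21/4) = 42 - 189/2 = -105/2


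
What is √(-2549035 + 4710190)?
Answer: √2161155 ≈ 1470.1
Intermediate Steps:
√(-2549035 + 4710190) = √2161155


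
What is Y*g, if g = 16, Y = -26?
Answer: -416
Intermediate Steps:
Y*g = -26*16 = -416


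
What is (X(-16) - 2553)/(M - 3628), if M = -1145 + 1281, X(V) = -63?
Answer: 218/291 ≈ 0.74914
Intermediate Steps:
M = 136
(X(-16) - 2553)/(M - 3628) = (-63 - 2553)/(136 - 3628) = -2616/(-3492) = -2616*(-1/3492) = 218/291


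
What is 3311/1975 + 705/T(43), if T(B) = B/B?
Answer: 1395686/1975 ≈ 706.68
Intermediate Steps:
T(B) = 1
3311/1975 + 705/T(43) = 3311/1975 + 705/1 = 3311*(1/1975) + 705*1 = 3311/1975 + 705 = 1395686/1975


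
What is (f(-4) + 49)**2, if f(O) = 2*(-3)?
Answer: 1849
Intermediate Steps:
f(O) = -6
(f(-4) + 49)**2 = (-6 + 49)**2 = 43**2 = 1849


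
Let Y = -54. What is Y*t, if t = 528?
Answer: -28512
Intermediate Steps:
Y*t = -54*528 = -28512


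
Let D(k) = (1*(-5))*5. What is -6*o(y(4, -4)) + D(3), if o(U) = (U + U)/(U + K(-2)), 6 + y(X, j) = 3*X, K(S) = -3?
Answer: -49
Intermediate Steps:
D(k) = -25 (D(k) = -5*5 = -25)
y(X, j) = -6 + 3*X
o(U) = 2*U/(-3 + U) (o(U) = (U + U)/(U - 3) = (2*U)/(-3 + U) = 2*U/(-3 + U))
-6*o(y(4, -4)) + D(3) = -12*(-6 + 3*4)/(-3 + (-6 + 3*4)) - 25 = -12*(-6 + 12)/(-3 + (-6 + 12)) - 25 = -12*6/(-3 + 6) - 25 = -12*6/3 - 25 = -6*4 - 25 = -24 - 25 = -49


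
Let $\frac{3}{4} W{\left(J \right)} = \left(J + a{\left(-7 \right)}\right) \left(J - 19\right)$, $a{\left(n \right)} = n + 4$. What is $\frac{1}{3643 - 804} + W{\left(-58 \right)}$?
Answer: $\frac{53339135}{8517} \approx 6262.7$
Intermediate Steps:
$a{\left(n \right)} = 4 + n$
$W{\left(J \right)} = \frac{4 \left(-19 + J\right) \left(-3 + J\right)}{3}$ ($W{\left(J \right)} = \frac{4 \left(J + \left(4 - 7\right)\right) \left(J - 19\right)}{3} = \frac{4 \left(J - 3\right) \left(-19 + J\right)}{3} = \frac{4 \left(-3 + J\right) \left(-19 + J\right)}{3} = \frac{4 \left(-19 + J\right) \left(-3 + J\right)}{3}$)
$\frac{1}{3643 - 804} + W{\left(-58 \right)} = \frac{1}{3643 - 804} + \left(76 - - \frac{5104}{3} + \frac{4 \left(-58\right)^{2}}{3}\right) = \frac{1}{2839} + \left(76 + \frac{5104}{3} + \frac{4}{3} \cdot 3364\right) = \frac{1}{2839} + \left(76 + \frac{5104}{3} + \frac{13456}{3}\right) = \frac{1}{2839} + \frac{18788}{3} = \frac{53339135}{8517}$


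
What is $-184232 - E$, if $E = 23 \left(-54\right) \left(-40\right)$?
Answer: $-233912$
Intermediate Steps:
$E = 49680$ ($E = \left(-1242\right) \left(-40\right) = 49680$)
$-184232 - E = -184232 - 49680 = -233912$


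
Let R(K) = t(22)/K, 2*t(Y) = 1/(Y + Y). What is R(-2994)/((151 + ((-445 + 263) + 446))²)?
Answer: -1/45376465200 ≈ -2.2038e-11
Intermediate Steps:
t(Y) = 1/(4*Y) (t(Y) = 1/(2*(Y + Y)) = 1/(2*((2*Y))) = (1/(2*Y))/2 = 1/(4*Y))
R(K) = 1/(88*K) (R(K) = ((¼)/22)/K = ((¼)*(1/22))/K = 1/(88*K))
R(-2994)/((151 + ((-445 + 263) + 446))²) = ((1/88)/(-2994))/((151 + ((-445 + 263) + 446))²) = ((1/88)*(-1/2994))/((151 + (-182 + 446))²) = -1/(263472*(151 + 264)²) = -1/(263472*(415²)) = -1/263472/172225 = -1/263472*1/172225 = -1/45376465200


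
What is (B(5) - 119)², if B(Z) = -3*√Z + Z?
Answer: 13041 + 684*√5 ≈ 14570.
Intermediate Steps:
B(Z) = Z - 3*√Z
(B(5) - 119)² = ((5 - 3*√5) - 119)² = (-114 - 3*√5)²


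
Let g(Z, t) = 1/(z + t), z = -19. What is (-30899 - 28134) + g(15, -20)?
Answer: -2302288/39 ≈ -59033.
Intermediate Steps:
g(Z, t) = 1/(-19 + t)
(-30899 - 28134) + g(15, -20) = (-30899 - 28134) + 1/(-19 - 20) = -59033 + 1/(-39) = -59033 - 1/39 = -2302288/39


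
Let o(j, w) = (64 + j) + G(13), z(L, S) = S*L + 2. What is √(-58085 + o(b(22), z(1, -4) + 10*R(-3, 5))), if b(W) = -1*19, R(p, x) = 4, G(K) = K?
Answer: I*√58027 ≈ 240.89*I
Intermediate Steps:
b(W) = -19
z(L, S) = 2 + L*S (z(L, S) = L*S + 2 = 2 + L*S)
o(j, w) = 77 + j (o(j, w) = (64 + j) + 13 = 77 + j)
√(-58085 + o(b(22), z(1, -4) + 10*R(-3, 5))) = √(-58085 + (77 - 19)) = √(-58085 + 58) = √(-58027) = I*√58027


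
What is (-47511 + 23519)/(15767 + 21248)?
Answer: -23992/37015 ≈ -0.64817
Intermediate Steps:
(-47511 + 23519)/(15767 + 21248) = -23992/37015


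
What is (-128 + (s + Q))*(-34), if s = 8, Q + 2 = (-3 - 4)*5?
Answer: 5338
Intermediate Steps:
Q = -37 (Q = -2 + (-3 - 4)*5 = -2 - 7*5 = -2 - 35 = -37)
(-128 + (s + Q))*(-34) = (-128 + (8 - 37))*(-34) = (-128 - 29)*(-34) = -157*(-34) = 5338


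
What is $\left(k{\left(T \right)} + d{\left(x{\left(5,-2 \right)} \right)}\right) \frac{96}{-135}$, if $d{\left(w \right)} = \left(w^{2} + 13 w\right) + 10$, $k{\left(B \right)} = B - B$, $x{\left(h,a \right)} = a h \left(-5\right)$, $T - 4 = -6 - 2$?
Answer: $- \frac{20224}{9} \approx -2247.1$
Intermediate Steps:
$T = -4$ ($T = 4 - 8 = -4$)
$x{\left(h,a \right)} = - 5 a h$
$k{\left(B \right)} = 0$
$d{\left(w \right)} = 10 + w^{2} + 13 w$
$\left(k{\left(T \right)} + d{\left(x{\left(5,-2 \right)} \right)}\right) \frac{96}{-135} = \left(0 + \left(10 + \left(\left(-5\right) \left(-2\right) 5\right)^{2} + 13 \left(\left(-5\right) \left(-2\right) 5\right)\right)\right) \frac{96}{-135} = \left(0 + \left(10 + 50^{2} + 13 \cdot 50\right)\right) 96 \left(- \frac{1}{135}\right) = \left(0 + \left(10 + 2500 + 650\right)\right) \left(- \frac{32}{45}\right) = \left(0 + 3160\right) \left(- \frac{32}{45}\right) = 3160 \left(- \frac{32}{45}\right) = - \frac{20224}{9}$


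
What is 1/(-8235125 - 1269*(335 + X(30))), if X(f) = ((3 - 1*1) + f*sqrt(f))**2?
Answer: -10732079/460536159660964 + 19035*sqrt(30)/230268079830482 ≈ -2.2851e-8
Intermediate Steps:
X(f) = (2 + f**(3/2))**2 (X(f) = ((3 - 1) + f**(3/2))**2 = (2 + f**(3/2))**2)
1/(-8235125 - 1269*(335 + X(30))) = 1/(-8235125 - 1269*(335 + (2 + 30**(3/2))**2)) = 1/(-8235125 - 1269*(335 + (2 + 30*sqrt(30))**2)) = 1/(-8235125 + (-425115 - 1269*(2 + 30*sqrt(30))**2)) = 1/(-8660240 - 1269*(2 + 30*sqrt(30))**2)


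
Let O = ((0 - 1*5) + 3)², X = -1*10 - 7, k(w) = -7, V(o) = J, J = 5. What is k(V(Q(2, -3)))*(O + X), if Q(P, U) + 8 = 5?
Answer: 91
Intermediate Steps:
Q(P, U) = -3 (Q(P, U) = -8 + 5 = -3)
V(o) = 5
X = -17 (X = -10 - 7 = -17)
O = 4 (O = ((0 - 5) + 3)² = (-5 + 3)² = (-2)² = 4)
k(V(Q(2, -3)))*(O + X) = -7*(4 - 17) = -7*(-13) = 91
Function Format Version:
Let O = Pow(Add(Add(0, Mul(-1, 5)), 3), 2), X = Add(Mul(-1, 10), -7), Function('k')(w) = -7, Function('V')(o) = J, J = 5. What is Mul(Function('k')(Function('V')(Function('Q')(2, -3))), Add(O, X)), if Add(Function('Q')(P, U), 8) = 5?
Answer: 91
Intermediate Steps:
Function('Q')(P, U) = -3 (Function('Q')(P, U) = Add(-8, 5) = -3)
Function('V')(o) = 5
X = -17 (X = Add(-10, -7) = -17)
O = 4 (O = Pow(Add(Add(0, -5), 3), 2) = Pow(Add(-5, 3), 2) = Pow(-2, 2) = 4)
Mul(Function('k')(Function('V')(Function('Q')(2, -3))), Add(O, X)) = Mul(-7, Add(4, -17)) = Mul(-7, -13) = 91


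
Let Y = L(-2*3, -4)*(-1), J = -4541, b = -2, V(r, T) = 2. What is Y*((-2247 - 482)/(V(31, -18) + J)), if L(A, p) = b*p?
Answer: -21832/4539 ≈ -4.8099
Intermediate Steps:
L(A, p) = -2*p
Y = -8 (Y = -2*(-4)*(-1) = 8*(-1) = -8)
Y*((-2247 - 482)/(V(31, -18) + J)) = -8*(-2247 - 482)/(2 - 4541) = -(-21832)/(-4539) = -(-21832)*(-1)/4539 = -8*2729/4539 = -21832/4539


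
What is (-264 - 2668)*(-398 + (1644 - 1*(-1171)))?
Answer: -7086644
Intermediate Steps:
(-264 - 2668)*(-398 + (1644 - 1*(-1171))) = -2932*(-398 + (1644 + 1171)) = -2932*(-398 + 2815) = -2932*2417 = -7086644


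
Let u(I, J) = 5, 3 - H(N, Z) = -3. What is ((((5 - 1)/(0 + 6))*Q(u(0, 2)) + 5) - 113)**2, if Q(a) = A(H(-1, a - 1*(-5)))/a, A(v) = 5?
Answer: 103684/9 ≈ 11520.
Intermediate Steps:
H(N, Z) = 6 (H(N, Z) = 3 - 1*(-3) = 3 + 3 = 6)
Q(a) = 5/a
((((5 - 1)/(0 + 6))*Q(u(0, 2)) + 5) - 113)**2 = ((((5 - 1)/(0 + 6))*(5/5) + 5) - 113)**2 = (((4/6)*(5*(1/5)) + 5) - 113)**2 = (((4*(1/6))*1 + 5) - 113)**2 = (((2/3)*1 + 5) - 113)**2 = ((2/3 + 5) - 113)**2 = (17/3 - 113)**2 = (-322/3)**2 = 103684/9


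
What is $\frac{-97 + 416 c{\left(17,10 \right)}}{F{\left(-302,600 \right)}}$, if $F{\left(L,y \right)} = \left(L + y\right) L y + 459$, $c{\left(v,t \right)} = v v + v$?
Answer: $- \frac{127199}{53997141} \approx -0.0023557$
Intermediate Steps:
$c{\left(v,t \right)} = v + v^{2}$ ($c{\left(v,t \right)} = v^{2} + v = v + v^{2}$)
$F{\left(L,y \right)} = 459 + L y \left(L + y\right)$ ($F{\left(L,y \right)} = L \left(L + y\right) y + 459 = L y \left(L + y\right) + 459 = 459 + L y \left(L + y\right)$)
$\frac{-97 + 416 c{\left(17,10 \right)}}{F{\left(-302,600 \right)}} = \frac{-97 + 416 \cdot 17 \left(1 + 17\right)}{459 - 302 \cdot 600^{2} + 600 \left(-302\right)^{2}} = \frac{-97 + 416 \cdot 17 \cdot 18}{459 - 108720000 + 600 \cdot 91204} = \frac{-97 + 416 \cdot 306}{459 - 108720000 + 54722400} = \frac{-97 + 127296}{-53997141} = 127199 \left(- \frac{1}{53997141}\right) = - \frac{127199}{53997141}$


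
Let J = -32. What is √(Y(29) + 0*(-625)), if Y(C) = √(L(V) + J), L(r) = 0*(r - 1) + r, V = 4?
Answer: (-7)^(¼)*√2 ≈ 1.6266 + 1.6266*I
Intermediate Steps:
L(r) = r (L(r) = 0*(-1 + r) + r = 0 + r = r)
Y(C) = 2*I*√7 (Y(C) = √(4 - 32) = √(-28) = 2*I*√7)
√(Y(29) + 0*(-625)) = √(2*I*√7 + 0*(-625)) = √(2*I*√7 + 0) = √(2*I*√7) = √2*7^(¼)*√I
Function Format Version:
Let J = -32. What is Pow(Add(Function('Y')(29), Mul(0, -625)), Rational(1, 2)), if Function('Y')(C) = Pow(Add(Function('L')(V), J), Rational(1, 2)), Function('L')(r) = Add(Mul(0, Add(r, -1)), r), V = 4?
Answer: Mul(Pow(-7, Rational(1, 4)), Pow(2, Rational(1, 2))) ≈ Add(1.6266, Mul(1.6266, I))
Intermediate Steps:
Function('L')(r) = r (Function('L')(r) = Add(Mul(0, Add(-1, r)), r) = Add(0, r) = r)
Function('Y')(C) = Mul(2, I, Pow(7, Rational(1, 2))) (Function('Y')(C) = Pow(Add(4, -32), Rational(1, 2)) = Pow(-28, Rational(1, 2)) = Mul(2, I, Pow(7, Rational(1, 2))))
Pow(Add(Function('Y')(29), Mul(0, -625)), Rational(1, 2)) = Pow(Add(Mul(2, I, Pow(7, Rational(1, 2))), Mul(0, -625)), Rational(1, 2)) = Pow(Add(Mul(2, I, Pow(7, Rational(1, 2))), 0), Rational(1, 2)) = Pow(Mul(2, I, Pow(7, Rational(1, 2))), Rational(1, 2)) = Mul(Pow(2, Rational(1, 2)), Pow(7, Rational(1, 4)), Pow(I, Rational(1, 2)))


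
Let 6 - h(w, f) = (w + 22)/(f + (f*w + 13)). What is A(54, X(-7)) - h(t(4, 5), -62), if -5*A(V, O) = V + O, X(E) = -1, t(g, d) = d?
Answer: -29932/1795 ≈ -16.675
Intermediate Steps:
A(V, O) = -O/5 - V/5 (A(V, O) = -(V + O)/5 = -(O + V)/5 = -O/5 - V/5)
h(w, f) = 6 - (22 + w)/(13 + f + f*w) (h(w, f) = 6 - (w + 22)/(f + (f*w + 13)) = 6 - (22 + w)/(f + (13 + f*w)) = 6 - (22 + w)/(13 + f + f*w))
A(54, X(-7)) - h(t(4, 5), -62) = (-⅕*(-1) - ⅕*54) - (56 - 1*5 + 6*(-62) + 6*(-62)*5)/(13 - 62 - 62*5) = (⅕ - 54/5) - (56 - 5 - 372 - 1860)/(13 - 62 - 310) = -53/5 - (-2181)/(-359) = -53/5 - (-1)*(-2181)/359 = -53/5 - 1*2181/359 = -53/5 - 2181/359 = -29932/1795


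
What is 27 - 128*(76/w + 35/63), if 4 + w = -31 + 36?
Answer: -87949/9 ≈ -9772.1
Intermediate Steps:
w = 1 (w = -4 + (-31 + 36) = -4 + 5 = 1)
27 - 128*(76/w + 35/63) = 27 - 128*(76/1 + 35/63) = 27 - 128*(76*1 + 35*(1/63)) = 27 - 128*(76 + 5/9) = 27 - 128*689/9 = 27 - 88192/9 = -87949/9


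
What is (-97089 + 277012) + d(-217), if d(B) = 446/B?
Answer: 39042845/217 ≈ 1.7992e+5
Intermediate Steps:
(-97089 + 277012) + d(-217) = (-97089 + 277012) + 446/(-217) = 179923 + 446*(-1/217) = 179923 - 446/217 = 39042845/217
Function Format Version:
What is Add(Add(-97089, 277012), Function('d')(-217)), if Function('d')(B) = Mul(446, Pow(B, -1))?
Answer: Rational(39042845, 217) ≈ 1.7992e+5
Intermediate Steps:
Add(Add(-97089, 277012), Function('d')(-217)) = Add(Add(-97089, 277012), Mul(446, Pow(-217, -1))) = Add(179923, Mul(446, Rational(-1, 217))) = Add(179923, Rational(-446, 217)) = Rational(39042845, 217)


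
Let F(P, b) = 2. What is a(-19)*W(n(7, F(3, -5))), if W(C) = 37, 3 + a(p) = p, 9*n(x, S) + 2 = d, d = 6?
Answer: -814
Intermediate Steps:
n(x, S) = 4/9 (n(x, S) = -2/9 + (⅑)*6 = -2/9 + ⅔ = 4/9)
a(p) = -3 + p
a(-19)*W(n(7, F(3, -5))) = (-3 - 19)*37 = -22*37 = -814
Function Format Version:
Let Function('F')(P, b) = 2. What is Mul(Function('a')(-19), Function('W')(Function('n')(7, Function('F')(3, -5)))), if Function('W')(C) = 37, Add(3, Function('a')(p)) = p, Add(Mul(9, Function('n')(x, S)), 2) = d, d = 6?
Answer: -814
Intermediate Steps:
Function('n')(x, S) = Rational(4, 9) (Function('n')(x, S) = Add(Rational(-2, 9), Mul(Rational(1, 9), 6)) = Add(Rational(-2, 9), Rational(2, 3)) = Rational(4, 9))
Function('a')(p) = Add(-3, p)
Mul(Function('a')(-19), Function('W')(Function('n')(7, Function('F')(3, -5)))) = Mul(Add(-3, -19), 37) = Mul(-22, 37) = -814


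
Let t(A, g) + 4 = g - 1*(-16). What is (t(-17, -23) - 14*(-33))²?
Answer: 203401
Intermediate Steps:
t(A, g) = 12 + g (t(A, g) = -4 + (g - 1*(-16)) = -4 + (g + 16) = -4 + (16 + g) = 12 + g)
(t(-17, -23) - 14*(-33))² = ((12 - 23) - 14*(-33))² = (-11 + 462)² = 451² = 203401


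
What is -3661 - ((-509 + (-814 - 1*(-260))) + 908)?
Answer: -3506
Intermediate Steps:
-3661 - ((-509 + (-814 - 1*(-260))) + 908) = -3661 - ((-509 + (-814 + 260)) + 908) = -3661 - ((-509 - 554) + 908) = -3661 - (-1063 + 908) = -3661 - 1*(-155) = -3661 + 155 = -3506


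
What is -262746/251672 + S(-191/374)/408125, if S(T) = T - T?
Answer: -131373/125836 ≈ -1.0440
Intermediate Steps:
S(T) = 0
-262746/251672 + S(-191/374)/408125 = -262746/251672 + 0/408125 = -262746*1/251672 + 0*(1/408125) = -131373/125836 + 0 = -131373/125836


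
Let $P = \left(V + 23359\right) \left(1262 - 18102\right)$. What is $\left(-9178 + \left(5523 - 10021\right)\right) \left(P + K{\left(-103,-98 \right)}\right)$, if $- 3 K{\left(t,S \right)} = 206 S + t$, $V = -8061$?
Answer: $\frac{10569286933244}{3} \approx 3.5231 \cdot 10^{12}$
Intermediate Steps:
$P = -257618320$ ($P = \left(-8061 + 23359\right) \left(1262 - 18102\right) = 15298 \left(-16840\right) = -257618320$)
$K{\left(t,S \right)} = - \frac{206 S}{3} - \frac{t}{3}$ ($K{\left(t,S \right)} = - \frac{206 S + t}{3} = - \frac{t + 206 S}{3} = - \frac{206 S}{3} - \frac{t}{3}$)
$\left(-9178 + \left(5523 - 10021\right)\right) \left(P + K{\left(-103,-98 \right)}\right) = \left(-9178 + \left(5523 - 10021\right)\right) \left(-257618320 - - \frac{20291}{3}\right) = \left(-9178 - 4498\right) \left(-257618320 + \left(\frac{20188}{3} + \frac{103}{3}\right)\right) = - 13676 \left(-257618320 + \frac{20291}{3}\right) = \left(-13676\right) \left(- \frac{772834669}{3}\right) = \frac{10569286933244}{3}$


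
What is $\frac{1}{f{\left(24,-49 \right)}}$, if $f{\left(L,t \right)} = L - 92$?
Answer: $- \frac{1}{68} \approx -0.014706$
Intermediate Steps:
$f{\left(L,t \right)} = -92 + L$
$\frac{1}{f{\left(24,-49 \right)}} = \frac{1}{-92 + 24} = \frac{1}{-68} = - \frac{1}{68}$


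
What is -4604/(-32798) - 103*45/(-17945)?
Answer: 23463751/58856011 ≈ 0.39866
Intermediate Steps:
-4604/(-32798) - 103*45/(-17945) = -4604*(-1/32798) - 4635*(-1/17945) = 2302/16399 + 927/3589 = 23463751/58856011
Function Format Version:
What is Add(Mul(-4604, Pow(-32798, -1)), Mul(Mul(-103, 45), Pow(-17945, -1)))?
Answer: Rational(23463751, 58856011) ≈ 0.39866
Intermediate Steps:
Add(Mul(-4604, Pow(-32798, -1)), Mul(Mul(-103, 45), Pow(-17945, -1))) = Add(Mul(-4604, Rational(-1, 32798)), Mul(-4635, Rational(-1, 17945))) = Add(Rational(2302, 16399), Rational(927, 3589)) = Rational(23463751, 58856011)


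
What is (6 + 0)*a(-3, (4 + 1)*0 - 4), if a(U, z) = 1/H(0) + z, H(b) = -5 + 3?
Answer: -27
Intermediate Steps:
H(b) = -2
a(U, z) = -1/2 + z (a(U, z) = 1/(-2) + z = 1*(-1/2) + z = -1/2 + z)
(6 + 0)*a(-3, (4 + 1)*0 - 4) = (6 + 0)*(-1/2 + ((4 + 1)*0 - 4)) = 6*(-1/2 + (5*0 - 4)) = 6*(-1/2 + (0 - 4)) = 6*(-1/2 - 4) = 6*(-9/2) = -27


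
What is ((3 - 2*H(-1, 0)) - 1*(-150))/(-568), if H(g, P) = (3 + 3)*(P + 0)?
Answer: -153/568 ≈ -0.26937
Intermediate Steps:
H(g, P) = 6*P
((3 - 2*H(-1, 0)) - 1*(-150))/(-568) = ((3 - 12*0) - 1*(-150))/(-568) = ((3 - 2*0) + 150)*(-1/568) = ((3 + 0) + 150)*(-1/568) = (3 + 150)*(-1/568) = 153*(-1/568) = -153/568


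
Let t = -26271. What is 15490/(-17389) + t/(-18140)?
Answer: 175837819/315436460 ≈ 0.55744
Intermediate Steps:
15490/(-17389) + t/(-18140) = 15490/(-17389) - 26271/(-18140) = 15490*(-1/17389) - 26271*(-1/18140) = -15490/17389 + 26271/18140 = 175837819/315436460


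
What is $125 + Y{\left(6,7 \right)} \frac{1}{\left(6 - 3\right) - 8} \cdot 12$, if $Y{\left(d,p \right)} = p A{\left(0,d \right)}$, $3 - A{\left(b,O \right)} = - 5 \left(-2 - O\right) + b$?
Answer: $\frac{3733}{5} \approx 746.6$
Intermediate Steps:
$A{\left(b,O \right)} = -7 - b - 5 O$ ($A{\left(b,O \right)} = 3 - \left(- 5 \left(-2 - O\right) + b\right) = 3 - \left(\left(10 + 5 O\right) + b\right) = 3 - \left(10 + b + 5 O\right) = -7 - b - 5 O$)
$Y{\left(d,p \right)} = p \left(-7 - 5 d\right)$ ($Y{\left(d,p \right)} = p \left(-7 - 0 - 5 d\right) = p \left(-7 + 0 - 5 d\right) = p \left(-7 - 5 d\right)$)
$125 + Y{\left(6,7 \right)} \frac{1}{\left(6 - 3\right) - 8} \cdot 12 = 125 + \left(-1\right) 7 \left(7 + 5 \cdot 6\right) \frac{1}{\left(6 - 3\right) - 8} \cdot 12 = 125 + \left(-1\right) 7 \left(7 + 30\right) \frac{1}{3 - 8} \cdot 12 = 125 + \left(-1\right) 7 \cdot 37 \frac{1}{-5} \cdot 12 = 125 - 259 \left(\left(- \frac{1}{5}\right) 12\right) = 125 - - \frac{3108}{5} = 125 + \frac{3108}{5} = \frac{3733}{5}$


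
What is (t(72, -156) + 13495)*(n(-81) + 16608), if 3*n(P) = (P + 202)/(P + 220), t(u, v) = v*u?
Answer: 15672761791/417 ≈ 3.7585e+7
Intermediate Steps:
t(u, v) = u*v
n(P) = (202 + P)/(3*(220 + P)) (n(P) = ((P + 202)/(P + 220))/3 = ((202 + P)/(220 + P))/3 = (202 + P)/(3*(220 + P)))
(t(72, -156) + 13495)*(n(-81) + 16608) = (72*(-156) + 13495)*((202 - 81)/(3*(220 - 81)) + 16608) = (-11232 + 13495)*((⅓)*121/139 + 16608) = 2263*((⅓)*(1/139)*121 + 16608) = 2263*(121/417 + 16608) = 2263*(6925657/417) = 15672761791/417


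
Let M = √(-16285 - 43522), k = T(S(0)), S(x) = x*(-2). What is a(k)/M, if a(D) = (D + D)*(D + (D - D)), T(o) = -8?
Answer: -128*I*√59807/59807 ≈ -0.5234*I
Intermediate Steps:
S(x) = -2*x
k = -8
a(D) = 2*D² (a(D) = (2*D)*(D + 0) = (2*D)*D = 2*D²)
M = I*√59807 (M = √(-59807) = I*√59807 ≈ 244.55*I)
a(k)/M = (2*(-8)²)/((I*√59807)) = (2*64)*(-I*√59807/59807) = 128*(-I*√59807/59807) = -128*I*√59807/59807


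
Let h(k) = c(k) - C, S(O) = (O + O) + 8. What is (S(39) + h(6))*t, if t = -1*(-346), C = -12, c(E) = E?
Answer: 35984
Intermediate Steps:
t = 346
S(O) = 8 + 2*O (S(O) = 2*O + 8 = 8 + 2*O)
h(k) = 12 + k (h(k) = k - 1*(-12) = k + 12 = 12 + k)
(S(39) + h(6))*t = ((8 + 2*39) + (12 + 6))*346 = ((8 + 78) + 18)*346 = (86 + 18)*346 = 104*346 = 35984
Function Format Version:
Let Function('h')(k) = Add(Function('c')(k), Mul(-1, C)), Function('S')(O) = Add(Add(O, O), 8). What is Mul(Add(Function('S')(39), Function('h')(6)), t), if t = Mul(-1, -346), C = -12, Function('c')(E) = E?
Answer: 35984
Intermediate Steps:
t = 346
Function('S')(O) = Add(8, Mul(2, O)) (Function('S')(O) = Add(Mul(2, O), 8) = Add(8, Mul(2, O)))
Function('h')(k) = Add(12, k) (Function('h')(k) = Add(k, Mul(-1, -12)) = Add(k, 12) = Add(12, k))
Mul(Add(Function('S')(39), Function('h')(6)), t) = Mul(Add(Add(8, Mul(2, 39)), Add(12, 6)), 346) = Mul(Add(Add(8, 78), 18), 346) = Mul(Add(86, 18), 346) = Mul(104, 346) = 35984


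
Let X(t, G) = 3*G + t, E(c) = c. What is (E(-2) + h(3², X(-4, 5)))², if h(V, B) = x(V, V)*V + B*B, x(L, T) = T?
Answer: 40000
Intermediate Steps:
X(t, G) = t + 3*G
h(V, B) = B² + V² (h(V, B) = V*V + B*B = V² + B² = B² + V²)
(E(-2) + h(3², X(-4, 5)))² = (-2 + ((-4 + 3*5)² + (3²)²))² = (-2 + ((-4 + 15)² + 9²))² = (-2 + (11² + 81))² = (-2 + (121 + 81))² = (-2 + 202)² = 200² = 40000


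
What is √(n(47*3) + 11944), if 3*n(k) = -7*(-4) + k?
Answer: √108003/3 ≈ 109.55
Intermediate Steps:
n(k) = 28/3 + k/3 (n(k) = (-7*(-4) + k)/3 = (28 + k)/3 = 28/3 + k/3)
√(n(47*3) + 11944) = √((28/3 + (47*3)/3) + 11944) = √((28/3 + (⅓)*141) + 11944) = √((28/3 + 47) + 11944) = √(169/3 + 11944) = √(36001/3) = √108003/3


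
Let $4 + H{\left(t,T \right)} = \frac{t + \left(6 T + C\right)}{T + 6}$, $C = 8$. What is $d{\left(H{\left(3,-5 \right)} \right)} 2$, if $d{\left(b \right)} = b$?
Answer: $-46$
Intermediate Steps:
$H{\left(t,T \right)} = -4 + \frac{8 + t + 6 T}{6 + T}$ ($H{\left(t,T \right)} = -4 + \frac{t + \left(6 T + 8\right)}{T + 6} = -4 + \frac{t + \left(8 + 6 T\right)}{6 + T} = -4 + \frac{8 + t + 6 T}{6 + T}$)
$d{\left(H{\left(3,-5 \right)} \right)} 2 = \frac{-16 + 3 + 2 \left(-5\right)}{6 - 5} \cdot 2 = \frac{-16 + 3 - 10}{1} \cdot 2 = 1 \left(-23\right) 2 = \left(-23\right) 2 = -46$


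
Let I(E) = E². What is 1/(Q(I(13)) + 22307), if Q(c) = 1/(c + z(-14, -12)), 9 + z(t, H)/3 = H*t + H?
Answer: 610/13607271 ≈ 4.4829e-5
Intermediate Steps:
z(t, H) = -27 + 3*H + 3*H*t (z(t, H) = -27 + 3*(H*t + H) = -27 + 3*(H + H*t) = -27 + (3*H + 3*H*t) = -27 + 3*H + 3*H*t)
Q(c) = 1/(441 + c) (Q(c) = 1/(c + (-27 + 3*(-12) + 3*(-12)*(-14))) = 1/(c + (-27 - 36 + 504)) = 1/(c + 441) = 1/(441 + c))
1/(Q(I(13)) + 22307) = 1/(1/(441 + 13²) + 22307) = 1/(1/(441 + 169) + 22307) = 1/(1/610 + 22307) = 1/(13607271/610) = 610/13607271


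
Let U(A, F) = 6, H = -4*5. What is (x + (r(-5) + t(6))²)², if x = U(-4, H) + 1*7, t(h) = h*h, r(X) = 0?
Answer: 1713481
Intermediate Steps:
H = -20
t(h) = h²
x = 13 (x = 6 + 1*7 = 6 + 7 = 13)
(x + (r(-5) + t(6))²)² = (13 + (0 + 6²)²)² = (13 + (0 + 36)²)² = (13 + 36²)² = (13 + 1296)² = 1309² = 1713481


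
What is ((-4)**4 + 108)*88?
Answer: 32032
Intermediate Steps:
((-4)**4 + 108)*88 = (256 + 108)*88 = 364*88 = 32032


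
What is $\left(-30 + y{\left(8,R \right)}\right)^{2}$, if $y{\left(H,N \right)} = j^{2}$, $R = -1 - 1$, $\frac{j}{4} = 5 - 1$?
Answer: $51076$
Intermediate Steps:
$j = 16$ ($j = 4 \left(5 - 1\right) = 4 \cdot 4 = 16$)
$R = -2$
$y{\left(H,N \right)} = 256$ ($y{\left(H,N \right)} = 16^{2} = 256$)
$\left(-30 + y{\left(8,R \right)}\right)^{2} = \left(-30 + 256\right)^{2} = 226^{2} = 51076$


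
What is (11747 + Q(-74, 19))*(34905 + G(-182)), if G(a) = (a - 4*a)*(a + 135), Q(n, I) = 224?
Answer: 110647953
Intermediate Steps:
G(a) = -3*a*(135 + a) (G(a) = (-3*a)*(135 + a) = -3*a*(135 + a))
(11747 + Q(-74, 19))*(34905 + G(-182)) = (11747 + 224)*(34905 - 3*(-182)*(135 - 182)) = 11971*(34905 - 3*(-182)*(-47)) = 11971*(34905 - 25662) = 11971*9243 = 110647953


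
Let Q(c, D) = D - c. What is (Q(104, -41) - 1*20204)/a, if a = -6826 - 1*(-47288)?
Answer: -20349/40462 ≈ -0.50292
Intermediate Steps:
a = 40462 (a = -6826 + 47288 = 40462)
(Q(104, -41) - 1*20204)/a = ((-41 - 1*104) - 1*20204)/40462 = ((-41 - 104) - 20204)*(1/40462) = (-145 - 20204)*(1/40462) = -20349*1/40462 = -20349/40462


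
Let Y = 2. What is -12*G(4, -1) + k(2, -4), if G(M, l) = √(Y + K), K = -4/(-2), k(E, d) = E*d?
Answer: -32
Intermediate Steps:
K = 2 (K = -4*(-½) = 2)
G(M, l) = 2 (G(M, l) = √(2 + 2) = √4 = 2)
-12*G(4, -1) + k(2, -4) = -12*2 + 2*(-4) = -24 - 8 = -32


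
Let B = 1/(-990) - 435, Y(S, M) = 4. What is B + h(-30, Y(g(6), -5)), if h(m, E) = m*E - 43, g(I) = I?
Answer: -592021/990 ≈ -598.00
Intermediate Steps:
h(m, E) = -43 + E*m (h(m, E) = E*m - 43 = -43 + E*m)
B = -430651/990 (B = -1/990 - 435 = -430651/990 ≈ -435.00)
B + h(-30, Y(g(6), -5)) = -430651/990 + (-43 + 4*(-30)) = -430651/990 + (-43 - 120) = -430651/990 - 163 = -592021/990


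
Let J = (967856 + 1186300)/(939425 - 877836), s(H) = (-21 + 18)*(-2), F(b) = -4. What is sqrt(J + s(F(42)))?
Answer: 3*sqrt(142728690)/5599 ≈ 6.4013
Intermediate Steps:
s(H) = 6 (s(H) = -3*(-2) = 6)
J = 2154156/61589 ≈ 34.976
sqrt(J + s(F(42))) = sqrt(2154156/61589 + 6) = sqrt(2523690/61589) = 3*sqrt(142728690)/5599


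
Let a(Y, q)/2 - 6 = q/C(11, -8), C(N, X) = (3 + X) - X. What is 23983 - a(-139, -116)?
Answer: 72145/3 ≈ 24048.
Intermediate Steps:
C(N, X) = 3
a(Y, q) = 12 + 2*q/3 (a(Y, q) = 12 + 2*(q/3) = 12 + 2*q/3)
23983 - a(-139, -116) = 23983 - (12 + (⅔)*(-116)) = 23983 - (12 - 232/3) = 23983 - 1*(-196/3) = 23983 + 196/3 = 72145/3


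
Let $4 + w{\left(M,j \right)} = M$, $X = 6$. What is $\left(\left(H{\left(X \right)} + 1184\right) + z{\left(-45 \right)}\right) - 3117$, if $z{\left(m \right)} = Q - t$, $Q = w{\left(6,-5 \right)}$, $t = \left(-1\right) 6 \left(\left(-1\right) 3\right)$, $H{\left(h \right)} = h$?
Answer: $-1943$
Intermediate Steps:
$w{\left(M,j \right)} = -4 + M$
$t = 18$ ($t = \left(-6\right) \left(-3\right) = 18$)
$Q = 2$ ($Q = -4 + 6 = 2$)
$z{\left(m \right)} = -16$ ($z{\left(m \right)} = 2 - 18 = -16$)
$\left(\left(H{\left(X \right)} + 1184\right) + z{\left(-45 \right)}\right) - 3117 = \left(\left(6 + 1184\right) - 16\right) - 3117 = \left(1190 - 16\right) - 3117 = 1174 - 3117 = -1943$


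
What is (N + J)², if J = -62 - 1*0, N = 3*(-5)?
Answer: 5929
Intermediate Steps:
N = -15
J = -62 (J = -62 + 0 = -62)
(N + J)² = (-15 - 62)² = (-77)² = 5929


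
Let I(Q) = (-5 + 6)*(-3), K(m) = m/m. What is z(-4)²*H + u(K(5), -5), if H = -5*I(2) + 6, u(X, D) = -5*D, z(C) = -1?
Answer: 46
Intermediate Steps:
K(m) = 1
I(Q) = -3 (I(Q) = 1*(-3) = -3)
H = 21 (H = -5*(-3) + 6 = 15 + 6 = 21)
z(-4)²*H + u(K(5), -5) = (-1)²*21 - 5*(-5) = 1*21 + 25 = 21 + 25 = 46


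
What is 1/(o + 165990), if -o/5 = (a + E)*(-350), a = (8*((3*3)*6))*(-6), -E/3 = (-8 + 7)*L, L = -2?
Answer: -1/4380510 ≈ -2.2828e-7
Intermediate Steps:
E = -6 (E = -3*(-8 + 7)*(-2) = -(-3)*(-2) = -3*2 = -6)
a = -2592 (a = (8*(9*6))*(-6) = (8*54)*(-6) = 432*(-6) = -2592)
o = -4546500 (o = -5*(-2592 - 6)*(-350) = -(-12990)*(-350) = -5*909300 = -4546500)
1/(o + 165990) = 1/(-4546500 + 165990) = 1/(-4380510) = -1/4380510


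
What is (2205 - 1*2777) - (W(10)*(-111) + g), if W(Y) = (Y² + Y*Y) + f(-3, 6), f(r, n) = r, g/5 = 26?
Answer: 21165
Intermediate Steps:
g = 130 (g = 5*26 = 130)
W(Y) = -3 + 2*Y² (W(Y) = (Y² + Y*Y) - 3 = (Y² + Y²) - 3 = 2*Y² - 3 = -3 + 2*Y²)
(2205 - 1*2777) - (W(10)*(-111) + g) = (2205 - 1*2777) - ((-3 + 2*10²)*(-111) + 130) = (2205 - 2777) - ((-3 + 2*100)*(-111) + 130) = -572 - ((-3 + 200)*(-111) + 130) = -572 - (197*(-111) + 130) = -572 - (-21867 + 130) = -572 - 1*(-21737) = -572 + 21737 = 21165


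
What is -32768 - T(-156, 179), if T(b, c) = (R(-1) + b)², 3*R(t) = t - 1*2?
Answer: -57417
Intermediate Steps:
R(t) = -⅔ + t/3 (R(t) = (t - 1*2)/3 = (t - 2)/3 = (-2 + t)/3 = -⅔ + t/3)
T(b, c) = (-1 + b)² (T(b, c) = ((-⅔ + (⅓)*(-1)) + b)² = ((-⅔ - ⅓) + b)² = (-1 + b)²)
-32768 - T(-156, 179) = -32768 - (-1 - 156)² = -32768 - 1*(-157)² = -32768 - 1*24649 = -32768 - 24649 = -57417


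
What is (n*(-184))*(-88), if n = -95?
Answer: -1538240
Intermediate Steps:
(n*(-184))*(-88) = -95*(-184)*(-88) = 17480*(-88) = -1538240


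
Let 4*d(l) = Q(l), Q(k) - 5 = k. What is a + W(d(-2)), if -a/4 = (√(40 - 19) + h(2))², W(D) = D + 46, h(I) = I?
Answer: -213/4 - 16*√21 ≈ -126.57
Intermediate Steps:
Q(k) = 5 + k
d(l) = 5/4 + l/4 (d(l) = (5 + l)/4 = 5/4 + l/4)
W(D) = 46 + D
a = -4*(2 + √21)² (a = -4*(√(40 - 19) + 2)² = -4*(√21 + 2)² = -4*(2 + √21)² ≈ -173.32)
a + W(d(-2)) = (-100 - 16*√21) + (46 + (5/4 + (¼)*(-2))) = (-100 - 16*√21) + (46 + (5/4 - ½)) = (-100 - 16*√21) + (46 + ¾) = (-100 - 16*√21) + 187/4 = -213/4 - 16*√21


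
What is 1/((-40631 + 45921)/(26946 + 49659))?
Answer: 15321/1058 ≈ 14.481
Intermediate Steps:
1/((-40631 + 45921)/(26946 + 49659)) = 1/(5290/76605) = 1/(5290*(1/76605)) = 1/(1058/15321) = 15321/1058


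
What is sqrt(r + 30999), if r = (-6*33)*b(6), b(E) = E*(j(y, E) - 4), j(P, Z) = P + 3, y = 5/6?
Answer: sqrt(31197) ≈ 176.63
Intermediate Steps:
y = 5/6 (y = 5*(1/6) = 5/6 ≈ 0.83333)
j(P, Z) = 3 + P
b(E) = -E/6 (b(E) = E*((3 + 5/6) - 4) = E*(23/6 - 4) = E*(-1/6) = -E/6)
r = 198 (r = (-6*33)*(-1/6*6) = -198*(-1) = 198)
sqrt(r + 30999) = sqrt(198 + 30999) = sqrt(31197)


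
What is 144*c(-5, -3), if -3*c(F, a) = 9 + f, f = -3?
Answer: -288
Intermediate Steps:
c(F, a) = -2 (c(F, a) = -(9 - 3)/3 = -⅓*6 = -2)
144*c(-5, -3) = 144*(-2) = -288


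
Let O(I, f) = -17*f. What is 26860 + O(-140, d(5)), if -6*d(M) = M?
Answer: 161245/6 ≈ 26874.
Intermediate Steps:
d(M) = -M/6
26860 + O(-140, d(5)) = 26860 - (-17)*5/6 = 26860 - 17*(-⅚) = 26860 + 85/6 = 161245/6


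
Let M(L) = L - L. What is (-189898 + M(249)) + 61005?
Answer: -128893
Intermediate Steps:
M(L) = 0
(-189898 + M(249)) + 61005 = (-189898 + 0) + 61005 = -189898 + 61005 = -128893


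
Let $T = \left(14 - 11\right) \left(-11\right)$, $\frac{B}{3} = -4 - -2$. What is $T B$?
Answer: $198$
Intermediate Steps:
$B = -6$ ($B = 3 \left(-4 - -2\right) = 3 \left(-4 + 2\right) = 3 \left(-2\right) = -6$)
$T = -33$ ($T = 3 \left(-11\right) = -33$)
$T B = \left(-33\right) \left(-6\right) = 198$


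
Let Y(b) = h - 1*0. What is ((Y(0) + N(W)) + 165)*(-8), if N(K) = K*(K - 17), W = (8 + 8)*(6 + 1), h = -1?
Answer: -86432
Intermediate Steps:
Y(b) = -1 (Y(b) = -1 - 1*0 = -1 + 0 = -1)
W = 112 (W = 16*7 = 112)
N(K) = K*(-17 + K)
((Y(0) + N(W)) + 165)*(-8) = ((-1 + 112*(-17 + 112)) + 165)*(-8) = ((-1 + 112*95) + 165)*(-8) = ((-1 + 10640) + 165)*(-8) = (10639 + 165)*(-8) = 10804*(-8) = -86432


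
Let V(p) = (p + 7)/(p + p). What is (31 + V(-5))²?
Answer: 23716/25 ≈ 948.64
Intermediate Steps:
V(p) = (7 + p)/(2*p) (V(p) = (7 + p)/((2*p)) = (7 + p)*(1/(2*p)) = (7 + p)/(2*p))
(31 + V(-5))² = (31 + (½)*(7 - 5)/(-5))² = (31 + (½)*(-⅕)*2)² = (31 - ⅕)² = (154/5)² = 23716/25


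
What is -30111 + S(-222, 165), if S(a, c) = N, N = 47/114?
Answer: -3432607/114 ≈ -30111.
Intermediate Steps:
N = 47/114 (N = 47*(1/114) = 47/114 ≈ 0.41228)
S(a, c) = 47/114
-30111 + S(-222, 165) = -30111 + 47/114 = -3432607/114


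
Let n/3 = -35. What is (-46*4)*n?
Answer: 19320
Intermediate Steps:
n = -105 (n = 3*(-35) = -105)
(-46*4)*n = -46*4*(-105) = -184*(-105) = 19320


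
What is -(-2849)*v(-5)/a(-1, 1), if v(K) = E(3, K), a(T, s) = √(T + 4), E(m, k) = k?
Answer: -14245*√3/3 ≈ -8224.4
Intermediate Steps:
a(T, s) = √(4 + T)
v(K) = K
-(-2849)*v(-5)/a(-1, 1) = -(-2849)*(-5/√(4 - 1)) = -(-2849)*(-5*√3/3) = -14245*√3/3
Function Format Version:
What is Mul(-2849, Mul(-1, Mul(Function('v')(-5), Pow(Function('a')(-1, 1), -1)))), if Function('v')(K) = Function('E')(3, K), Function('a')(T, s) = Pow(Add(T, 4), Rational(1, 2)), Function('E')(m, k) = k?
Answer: Mul(Rational(-14245, 3), Pow(3, Rational(1, 2))) ≈ -8224.4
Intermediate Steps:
Function('a')(T, s) = Pow(Add(4, T), Rational(1, 2))
Function('v')(K) = K
Mul(-2849, Mul(-1, Mul(Function('v')(-5), Pow(Function('a')(-1, 1), -1)))) = Mul(-2849, Mul(-1, Mul(-5, Pow(Pow(Add(4, -1), Rational(1, 2)), -1)))) = Mul(-2849, Mul(-1, Mul(-5, Pow(Pow(3, Rational(1, 2)), -1)))) = Mul(-2849, Mul(-1, Mul(-5, Mul(Rational(1, 3), Pow(3, Rational(1, 2)))))) = Mul(-2849, Mul(-1, Mul(Rational(-5, 3), Pow(3, Rational(1, 2))))) = Mul(-2849, Mul(Rational(5, 3), Pow(3, Rational(1, 2)))) = Mul(Rational(-14245, 3), Pow(3, Rational(1, 2)))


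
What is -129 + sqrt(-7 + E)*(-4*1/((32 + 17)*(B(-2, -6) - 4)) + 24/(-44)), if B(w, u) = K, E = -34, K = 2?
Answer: -129 - 272*I*sqrt(41)/539 ≈ -129.0 - 3.2313*I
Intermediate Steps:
B(w, u) = 2
-129 + sqrt(-7 + E)*(-4*1/((32 + 17)*(B(-2, -6) - 4)) + 24/(-44)) = -129 + sqrt(-7 - 34)*(-4*1/((2 - 4)*(32 + 17)) + 24/(-44)) = -129 + sqrt(-41)*(-4/(49*(-2)) + 24*(-1/44)) = -129 + (I*sqrt(41))*(-4/(-98) - 6/11) = -129 + (I*sqrt(41))*(-4*(-1/98) - 6/11) = -129 + (I*sqrt(41))*(2/49 - 6/11) = -129 + (I*sqrt(41))*(-272/539) = -129 - 272*I*sqrt(41)/539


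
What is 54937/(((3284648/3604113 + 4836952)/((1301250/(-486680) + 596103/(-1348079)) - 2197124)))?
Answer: -28541537578413739017565695567/1143744717553517603260928 ≈ -24954.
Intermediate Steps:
54937/(((3284648/3604113 + 4836952)/((1301250/(-486680) + 596103/(-1348079)) - 2197124))) = 54937/(((3284648*(1/3604113) + 4836952)/((1301250*(-1/486680) + 596103*(-1/1348079)) - 2197124))) = 54937/(((3284648/3604113 + 4836952)/((-130125/48668 - 596103/1348079) - 2197124))) = 54937/((17432924868224/(3604113*(-204429920679/65608308772 - 2197124)))) = 54937/((17432924868224/(3604113*(-144149794232292407/65608308772)))) = 54937/(((17432924868224/3604113)*(-65608308772/144149794232292407))) = 54937/(-1143744717553517603260928/519532147339930083869991) = 54937*(-519532147339930083869991/1143744717553517603260928) = -28541537578413739017565695567/1143744717553517603260928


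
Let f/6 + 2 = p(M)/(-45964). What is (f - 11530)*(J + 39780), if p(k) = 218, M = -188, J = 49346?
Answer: -11820732271574/11491 ≈ -1.0287e+9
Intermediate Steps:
f = -138219/11491 (f = -12 + 6*(218/(-45964)) = -12 + 6*(218*(-1/45964)) = -12 + 6*(-109/22982) = -12 - 327/11491 = -138219/11491 ≈ -12.028)
(f - 11530)*(J + 39780) = (-138219/11491 - 11530)*(49346 + 39780) = -132629449/11491*89126 = -11820732271574/11491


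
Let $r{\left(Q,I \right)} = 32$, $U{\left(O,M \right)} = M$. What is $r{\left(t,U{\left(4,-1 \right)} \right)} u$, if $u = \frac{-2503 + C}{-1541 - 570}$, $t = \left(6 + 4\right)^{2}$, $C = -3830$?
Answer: $96$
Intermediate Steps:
$t = 100$ ($t = 10^{2} = 100$)
$u = 3$ ($u = \frac{-2503 - 3830}{-1541 - 570} = - \frac{6333}{-2111} = \left(-6333\right) \left(- \frac{1}{2111}\right) = 3$)
$r{\left(t,U{\left(4,-1 \right)} \right)} u = 32 \cdot 3 = 96$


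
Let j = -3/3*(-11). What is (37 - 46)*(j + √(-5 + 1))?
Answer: -99 - 18*I ≈ -99.0 - 18.0*I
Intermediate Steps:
j = 11 (j = -3*⅓*(-11) = -1*(-11) = 11)
(37 - 46)*(j + √(-5 + 1)) = (37 - 46)*(11 + √(-5 + 1)) = -9*(11 + √(-4)) = -9*(11 + 2*I) = -99 - 18*I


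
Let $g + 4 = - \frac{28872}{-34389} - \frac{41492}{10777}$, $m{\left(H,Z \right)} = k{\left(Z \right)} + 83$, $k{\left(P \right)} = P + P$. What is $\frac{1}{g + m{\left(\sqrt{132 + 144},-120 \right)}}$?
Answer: $- \frac{41178917}{6753773953} \approx -0.0060972$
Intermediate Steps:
$k{\left(P \right)} = 2 P$
$m{\left(H,Z \right)} = 83 + 2 Z$ ($m{\left(H,Z \right)} = 2 Z + 83 = 83 + 2 Z$)
$g = - \frac{288683984}{41178917}$ ($g = -4 - \left(- \frac{3208}{3821} + \frac{41492}{10777}\right) = -4 - \frac{123968316}{41178917} = - \frac{288683984}{41178917} \approx -7.0105$)
$\frac{1}{g + m{\left(\sqrt{132 + 144},-120 \right)}} = \frac{1}{- \frac{288683984}{41178917} + \left(83 + 2 \left(-120\right)\right)} = \frac{1}{- \frac{288683984}{41178917} + \left(83 - 240\right)} = \frac{1}{- \frac{288683984}{41178917} - 157} = \frac{1}{- \frac{6753773953}{41178917}} = - \frac{41178917}{6753773953}$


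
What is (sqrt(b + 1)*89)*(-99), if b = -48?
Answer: -8811*I*sqrt(47) ≈ -60405.0*I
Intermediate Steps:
(sqrt(b + 1)*89)*(-99) = (sqrt(-48 + 1)*89)*(-99) = (sqrt(-47)*89)*(-99) = ((I*sqrt(47))*89)*(-99) = (89*I*sqrt(47))*(-99) = -8811*I*sqrt(47)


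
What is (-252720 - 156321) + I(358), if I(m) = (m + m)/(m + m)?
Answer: -409040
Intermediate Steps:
I(m) = 1 (I(m) = (2*m)/((2*m)) = (2*m)*(1/(2*m)) = 1)
(-252720 - 156321) + I(358) = (-252720 - 156321) + 1 = -409041 + 1 = -409040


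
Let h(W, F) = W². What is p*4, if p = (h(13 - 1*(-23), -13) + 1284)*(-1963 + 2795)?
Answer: 8586240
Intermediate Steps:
p = 2146560 (p = ((13 - 1*(-23))² + 1284)*(-1963 + 2795) = ((13 + 23)² + 1284)*832 = (36² + 1284)*832 = (1296 + 1284)*832 = 2580*832 = 2146560)
p*4 = 2146560*4 = 8586240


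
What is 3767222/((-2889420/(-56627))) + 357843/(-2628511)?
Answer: 280364982911245037/3797436126810 ≈ 73830.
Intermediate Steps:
3767222/((-2889420/(-56627))) + 357843/(-2628511) = 3767222/((-2889420*(-1/56627))) + 357843*(-1/2628511) = 3767222/(2889420/56627) - 357843/2628511 = 3767222*(56627/2889420) - 357843/2628511 = 106663240097/1444710 - 357843/2628511 = 280364982911245037/3797436126810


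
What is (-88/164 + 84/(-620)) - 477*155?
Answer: -469861196/6355 ≈ -73936.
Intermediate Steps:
(-88/164 + 84/(-620)) - 477*155 = (-88*1/164 + 84*(-1/620)) - 73935 = (-22/41 - 21/155) - 73935 = -4271/6355 - 73935 = -469861196/6355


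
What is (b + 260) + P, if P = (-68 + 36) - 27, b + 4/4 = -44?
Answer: 156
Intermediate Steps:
b = -45 (b = -1 - 44 = -45)
P = -59 (P = -32 - 27 = -59)
(b + 260) + P = (-45 + 260) - 59 = 215 - 59 = 156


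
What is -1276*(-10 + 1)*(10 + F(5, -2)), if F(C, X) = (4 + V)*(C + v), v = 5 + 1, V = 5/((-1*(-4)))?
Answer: 778041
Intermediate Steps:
V = 5/4 ≈ 1.2500
v = 6
F(C, X) = 63/2 + 21*C/4 (F(C, X) = (4 + 5/4)*(C + 6) = 21*(6 + C)/4 = 63/2 + 21*C/4)
-1276*(-10 + 1)*(10 + F(5, -2)) = -1276*(-10 + 1)*(10 + (63/2 + (21/4)*5)) = -(-11484)*(10 + (63/2 + 105/4)) = -(-11484)*(10 + 231/4) = -(-11484)*271/4 = -1276*(-2439/4) = 778041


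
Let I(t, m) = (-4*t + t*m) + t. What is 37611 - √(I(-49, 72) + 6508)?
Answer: 37611 - √3127 ≈ 37555.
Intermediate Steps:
I(t, m) = -3*t + m*t (I(t, m) = (-4*t + m*t) + t = -3*t + m*t)
37611 - √(I(-49, 72) + 6508) = 37611 - √(-49*(-3 + 72) + 6508) = 37611 - √(-49*69 + 6508) = 37611 - √(-3381 + 6508) = 37611 - √3127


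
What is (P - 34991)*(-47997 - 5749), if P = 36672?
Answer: -90347026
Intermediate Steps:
(P - 34991)*(-47997 - 5749) = (36672 - 34991)*(-47997 - 5749) = 1681*(-53746) = -90347026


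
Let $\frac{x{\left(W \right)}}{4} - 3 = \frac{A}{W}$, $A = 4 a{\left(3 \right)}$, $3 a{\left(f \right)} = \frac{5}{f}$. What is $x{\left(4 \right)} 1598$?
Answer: $\frac{204544}{9} \approx 22727.0$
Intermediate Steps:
$a{\left(f \right)} = \frac{5}{3 f}$ ($a{\left(f \right)} = \frac{5 \frac{1}{f}}{3} = \frac{5}{3 f}$)
$A = \frac{20}{9}$ ($A = 4 \frac{5}{3 \cdot 3} = 4 \cdot \frac{5}{3} \cdot \frac{1}{3} = 4 \cdot \frac{5}{9} = \frac{20}{9} \approx 2.2222$)
$x{\left(W \right)} = 12 + \frac{80}{9 W}$ ($x{\left(W \right)} = 12 + 4 \frac{20}{9 W} = 12 + \frac{80}{9 W}$)
$x{\left(4 \right)} 1598 = \left(12 + \frac{80}{9 \cdot 4}\right) 1598 = \left(12 + \frac{80}{9} \cdot \frac{1}{4}\right) 1598 = \left(12 + \frac{20}{9}\right) 1598 = \frac{128}{9} \cdot 1598 = \frac{204544}{9}$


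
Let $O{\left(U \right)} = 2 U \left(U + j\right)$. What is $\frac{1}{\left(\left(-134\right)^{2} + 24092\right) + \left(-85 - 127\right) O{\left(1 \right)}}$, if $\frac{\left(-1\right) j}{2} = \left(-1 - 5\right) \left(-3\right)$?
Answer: $\frac{1}{56888} \approx 1.7578 \cdot 10^{-5}$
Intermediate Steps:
$j = -36$ ($j = - 2 \left(-1 - 5\right) \left(-3\right) = - 2 \left(\left(-6\right) \left(-3\right)\right) = \left(-2\right) 18 = -36$)
$O{\left(U \right)} = 2 U \left(-36 + U\right)$ ($O{\left(U \right)} = 2 U \left(U - 36\right) = 2 U \left(-36 + U\right)$)
$\frac{1}{\left(\left(-134\right)^{2} + 24092\right) + \left(-85 - 127\right) O{\left(1 \right)}} = \frac{1}{\left(\left(-134\right)^{2} + 24092\right) + \left(-85 - 127\right) 2 \cdot 1 \left(-36 + 1\right)} = \frac{1}{\left(17956 + 24092\right) - 212 \cdot 2 \cdot 1 \left(-35\right)} = \frac{1}{42048 - -14840} = \frac{1}{42048 + 14840} = \frac{1}{56888}$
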